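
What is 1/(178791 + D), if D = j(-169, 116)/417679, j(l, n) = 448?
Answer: 417679/74677246537 ≈ 5.5931e-6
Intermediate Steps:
D = 448/417679 ≈ 0.0010726
1/(178791 + D) = 1/(178791 + 448/417679) = 1/(74677246537/417679) = 417679/74677246537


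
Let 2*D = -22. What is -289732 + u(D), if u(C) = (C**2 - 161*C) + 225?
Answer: -287615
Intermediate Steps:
D = -11 (D = (1/2)*(-22) = -11)
u(C) = 225 + C**2 - 161*C
-289732 + u(D) = -289732 + (225 + (-11)**2 - 161*(-11)) = -289732 + (225 + 121 + 1771) = -289732 + 2117 = -287615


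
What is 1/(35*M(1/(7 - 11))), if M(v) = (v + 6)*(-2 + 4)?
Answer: 2/805 ≈ 0.0024845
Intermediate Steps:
M(v) = 12 + 2*v (M(v) = (6 + v)*2 = 12 + 2*v)
1/(35*M(1/(7 - 11))) = 1/(35*(12 + 2/(7 - 11))) = 1/(35*(12 + 2/(-4))) = 1/(35*(12 + 2*(-1/4))) = 1/(35*(12 - 1/2)) = 1/(35*(23/2)) = 1/(805/2) = 2/805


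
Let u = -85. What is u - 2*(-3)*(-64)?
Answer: -469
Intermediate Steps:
u - 2*(-3)*(-64) = -85 - 2*(-3)*(-64) = -85 + 6*(-64) = -85 - 384 = -469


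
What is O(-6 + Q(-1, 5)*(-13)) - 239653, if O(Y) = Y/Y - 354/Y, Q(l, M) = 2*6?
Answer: -6470545/27 ≈ -2.3965e+5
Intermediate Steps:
Q(l, M) = 12
O(Y) = 1 - 354/Y
O(-6 + Q(-1, 5)*(-13)) - 239653 = (-354 + (-6 + 12*(-13)))/(-6 + 12*(-13)) - 239653 = (-354 + (-6 - 156))/(-6 - 156) - 239653 = (-354 - 162)/(-162) - 239653 = -1/162*(-516) - 239653 = 86/27 - 239653 = -6470545/27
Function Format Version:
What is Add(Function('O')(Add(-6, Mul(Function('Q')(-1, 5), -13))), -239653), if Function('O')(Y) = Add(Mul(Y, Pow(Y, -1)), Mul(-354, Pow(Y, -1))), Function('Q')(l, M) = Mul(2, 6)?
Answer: Rational(-6470545, 27) ≈ -2.3965e+5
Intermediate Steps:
Function('Q')(l, M) = 12
Function('O')(Y) = Add(1, Mul(-354, Pow(Y, -1)))
Add(Function('O')(Add(-6, Mul(Function('Q')(-1, 5), -13))), -239653) = Add(Mul(Pow(Add(-6, Mul(12, -13)), -1), Add(-354, Add(-6, Mul(12, -13)))), -239653) = Add(Mul(Pow(Add(-6, -156), -1), Add(-354, Add(-6, -156))), -239653) = Add(Mul(Pow(-162, -1), Add(-354, -162)), -239653) = Add(Mul(Rational(-1, 162), -516), -239653) = Add(Rational(86, 27), -239653) = Rational(-6470545, 27)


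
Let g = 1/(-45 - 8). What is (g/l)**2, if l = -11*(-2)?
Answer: 1/1359556 ≈ 7.3553e-7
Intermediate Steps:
g = -1/53 (g = 1/(-53) = -1/53 ≈ -0.018868)
l = 22
(g/l)**2 = (-1/53/22)**2 = (-1/53*1/22)**2 = (-1/1166)**2 = 1/1359556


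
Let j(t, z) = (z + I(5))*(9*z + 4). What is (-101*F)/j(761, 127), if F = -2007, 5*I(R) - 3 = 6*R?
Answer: 1013535/766196 ≈ 1.3228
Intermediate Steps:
I(R) = ⅗ + 6*R/5 (I(R) = ⅗ + (6*R)/5 = ⅗ + 6*R/5)
j(t, z) = (4 + 9*z)*(33/5 + z) (j(t, z) = (z + (⅗ + (6/5)*5))*(9*z + 4) = (z + (⅗ + 6))*(4 + 9*z) = (z + 33/5)*(4 + 9*z) = (33/5 + z)*(4 + 9*z) = (4 + 9*z)*(33/5 + z))
(-101*F)/j(761, 127) = (-101*(-2007))/(132/5 + 9*127² + (317/5)*127) = 202707/(132/5 + 9*16129 + 40259/5) = 202707/(132/5 + 145161 + 40259/5) = 202707/(766196/5) = 202707*(5/766196) = 1013535/766196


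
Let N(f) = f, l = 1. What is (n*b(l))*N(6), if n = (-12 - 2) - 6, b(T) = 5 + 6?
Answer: -1320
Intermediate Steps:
b(T) = 11
n = -20 (n = -14 - 6 = -20)
(n*b(l))*N(6) = -20*11*6 = -220*6 = -1320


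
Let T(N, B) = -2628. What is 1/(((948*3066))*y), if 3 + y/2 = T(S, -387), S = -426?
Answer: -1/15294360816 ≈ -6.5384e-11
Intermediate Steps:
y = -5262 (y = -6 + 2*(-2628) = -6 - 5256 = -5262)
1/(((948*3066))*y) = 1/((948*3066)*(-5262)) = -1/5262/2906568 = (1/2906568)*(-1/5262) = -1/15294360816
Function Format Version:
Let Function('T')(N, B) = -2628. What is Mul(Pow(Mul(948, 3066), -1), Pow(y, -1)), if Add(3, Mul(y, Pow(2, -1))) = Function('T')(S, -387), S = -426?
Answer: Rational(-1, 15294360816) ≈ -6.5384e-11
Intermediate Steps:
y = -5262 (y = Add(-6, Mul(2, -2628)) = Add(-6, -5256) = -5262)
Mul(Pow(Mul(948, 3066), -1), Pow(y, -1)) = Mul(Pow(Mul(948, 3066), -1), Pow(-5262, -1)) = Mul(Pow(2906568, -1), Rational(-1, 5262)) = Mul(Rational(1, 2906568), Rational(-1, 5262)) = Rational(-1, 15294360816)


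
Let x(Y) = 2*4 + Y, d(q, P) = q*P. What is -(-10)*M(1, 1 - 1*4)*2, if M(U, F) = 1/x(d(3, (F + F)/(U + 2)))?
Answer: 10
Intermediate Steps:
d(q, P) = P*q
x(Y) = 8 + Y
M(U, F) = 1/(8 + 6*F/(2 + U)) (M(U, F) = 1/(8 + ((F + F)/(U + 2))*3) = 1/(8 + ((2*F)/(2 + U))*3) = 1/(8 + (2*F/(2 + U))*3) = 1/(8 + 6*F/(2 + U)))
-(-10)*M(1, 1 - 1*4)*2 = -(-10)*(2 + 1)/(2*(8 + 3*(1 - 1*4) + 4*1))*2 = -(-10)*(1/2)*3/(8 + 3*(1 - 4) + 4)*2 = -(-10)*(1/2)*3/(8 + 3*(-3) + 4)*2 = -(-10)*(1/2)*3/(8 - 9 + 4)*2 = -(-10)*(1/2)*3/3*2 = -(-10)*(1/2)*(1/3)*3*2 = -(-10)/2*2 = -10*(-1/2)*2 = 5*2 = 10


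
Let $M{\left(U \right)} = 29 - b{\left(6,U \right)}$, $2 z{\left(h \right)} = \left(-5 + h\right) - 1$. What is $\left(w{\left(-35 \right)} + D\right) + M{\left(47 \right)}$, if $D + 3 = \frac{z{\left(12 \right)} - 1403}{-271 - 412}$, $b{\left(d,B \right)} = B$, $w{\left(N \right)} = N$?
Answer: $- \frac{36848}{683} \approx -53.95$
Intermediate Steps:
$z{\left(h \right)} = -3 + \frac{h}{2}$ ($z{\left(h \right)} = \frac{\left(-5 + h\right) - 1}{2} = \frac{-6 + h}{2} = -3 + \frac{h}{2}$)
$D = - \frac{649}{683}$ ($D = -3 + \frac{\left(-3 + \frac{1}{2} \cdot 12\right) - 1403}{-271 - 412} = -3 + \frac{\left(-3 + 6\right) - 1403}{-683} = -3 + \left(3 - 1403\right) \left(- \frac{1}{683}\right) = -3 - - \frac{1400}{683} = -3 + \frac{1400}{683} = - \frac{649}{683} \approx -0.95022$)
$M{\left(U \right)} = 29 - U$
$\left(w{\left(-35 \right)} + D\right) + M{\left(47 \right)} = \left(-35 - \frac{649}{683}\right) + \left(29 - 47\right) = - \frac{24554}{683} + \left(29 - 47\right) = - \frac{24554}{683} - 18 = - \frac{36848}{683}$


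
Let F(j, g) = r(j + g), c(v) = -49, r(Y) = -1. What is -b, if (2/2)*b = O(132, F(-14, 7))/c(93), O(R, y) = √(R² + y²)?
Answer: 5*√697/49 ≈ 2.6940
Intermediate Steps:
F(j, g) = -1
b = -5*√697/49 (b = √(132² + (-1)²)/(-49) = √(17424 + 1)*(-1/49) = √17425*(-1/49) = (5*√697)*(-1/49) = -5*√697/49 ≈ -2.6940)
-b = -(-5)*√697/49 = 5*√697/49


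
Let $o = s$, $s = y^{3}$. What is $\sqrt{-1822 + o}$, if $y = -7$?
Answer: $i \sqrt{2165} \approx 46.53 i$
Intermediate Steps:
$s = -343$ ($s = \left(-7\right)^{3} = -343$)
$o = -343$
$\sqrt{-1822 + o} = \sqrt{-1822 - 343} = \sqrt{-2165} = i \sqrt{2165}$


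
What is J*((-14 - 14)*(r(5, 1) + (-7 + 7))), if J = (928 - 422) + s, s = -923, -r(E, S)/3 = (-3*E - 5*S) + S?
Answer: 665532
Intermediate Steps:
r(E, S) = 9*E + 12*S (r(E, S) = -3*((-3*E - 5*S) + S) = -3*((-5*S - 3*E) + S) = -3*(-4*S - 3*E) = 9*E + 12*S)
J = -417 (J = (928 - 422) - 923 = 506 - 923 = -417)
J*((-14 - 14)*(r(5, 1) + (-7 + 7))) = -417*(-14 - 14)*((9*5 + 12*1) + (-7 + 7)) = -(-11676)*((45 + 12) + 0) = -(-11676)*(57 + 0) = -(-11676)*57 = -417*(-1596) = 665532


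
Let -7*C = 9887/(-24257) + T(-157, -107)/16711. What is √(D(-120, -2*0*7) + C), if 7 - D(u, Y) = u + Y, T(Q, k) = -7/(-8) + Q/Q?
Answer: 5*√654723376072766377874/11350044356 ≈ 11.272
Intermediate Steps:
T(Q, k) = 15/8 (T(Q, k) = -7*(-⅛) + 1 = 7/8 + 1 = 15/8)
D(u, Y) = 7 - Y - u (D(u, Y) = 7 - (u + Y) = 7 - (Y + u) = 7 + (-Y - u) = 7 - Y - u)
C = 1321409401/22700088712 (C = -(9887/(-24257) + (15/8)/16711)/7 = -(9887*(-1/24257) + (15/8)*(1/16711))/7 = -(-9887/24257 + 15/133688)/7 = -⅐*(-1321409401/3242869816) = 1321409401/22700088712 ≈ 0.058212)
√(D(-120, -2*0*7) + C) = √((7 - (-2*0)*7 - 1*(-120)) + 1321409401/22700088712) = √((7 - 0*7 + 120) + 1321409401/22700088712) = √((7 - 1*0 + 120) + 1321409401/22700088712) = √((7 + 0 + 120) + 1321409401/22700088712) = √(127 + 1321409401/22700088712) = √(2884232675825/22700088712) = 5*√654723376072766377874/11350044356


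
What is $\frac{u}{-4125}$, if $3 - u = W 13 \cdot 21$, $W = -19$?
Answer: $- \frac{346}{275} \approx -1.2582$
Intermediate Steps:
$u = 5190$ ($u = 3 - \left(-19\right) 13 \cdot 21 = 3 - \left(-247\right) 21 = 3 - -5187 = 3 + 5187 = 5190$)
$\frac{u}{-4125} = \frac{5190}{-4125} = 5190 \left(- \frac{1}{4125}\right) = - \frac{346}{275}$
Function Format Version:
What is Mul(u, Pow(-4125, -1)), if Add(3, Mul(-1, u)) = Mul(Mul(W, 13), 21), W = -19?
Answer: Rational(-346, 275) ≈ -1.2582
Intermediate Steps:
u = 5190 (u = Add(3, Mul(-1, Mul(Mul(-19, 13), 21))) = Add(3, Mul(-1, Mul(-247, 21))) = Add(3, Mul(-1, -5187)) = Add(3, 5187) = 5190)
Mul(u, Pow(-4125, -1)) = Mul(5190, Pow(-4125, -1)) = Mul(5190, Rational(-1, 4125)) = Rational(-346, 275)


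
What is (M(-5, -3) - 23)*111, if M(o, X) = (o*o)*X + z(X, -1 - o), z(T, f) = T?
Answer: -11211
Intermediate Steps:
M(o, X) = X + X*o² (M(o, X) = (o*o)*X + X = o²*X + X = X*o² + X = X + X*o²)
(M(-5, -3) - 23)*111 = (-3*(1 + (-5)²) - 23)*111 = (-3*(1 + 25) - 23)*111 = (-3*26 - 23)*111 = (-78 - 23)*111 = -101*111 = -11211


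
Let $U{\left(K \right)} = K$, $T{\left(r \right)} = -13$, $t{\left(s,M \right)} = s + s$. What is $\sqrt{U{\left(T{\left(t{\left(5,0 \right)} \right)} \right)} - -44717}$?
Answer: $4 \sqrt{2794} \approx 211.43$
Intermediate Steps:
$t{\left(s,M \right)} = 2 s$
$\sqrt{U{\left(T{\left(t{\left(5,0 \right)} \right)} \right)} - -44717} = \sqrt{-13 - -44717} = \sqrt{-13 + 44717} = \sqrt{44704} = 4 \sqrt{2794}$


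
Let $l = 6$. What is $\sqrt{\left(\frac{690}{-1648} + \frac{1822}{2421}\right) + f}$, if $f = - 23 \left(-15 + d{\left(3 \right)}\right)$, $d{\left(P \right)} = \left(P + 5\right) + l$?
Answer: $\frac{5 \sqrt{103178374370}}{332484} \approx 4.8305$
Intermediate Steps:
$d{\left(P \right)} = 11 + P$ ($d{\left(P \right)} = \left(P + 5\right) + 6 = \left(5 + P\right) + 6 = 11 + P$)
$f = 23$ ($f = - 23 \left(-15 + \left(11 + 3\right)\right) = - 23 \left(-15 + 14\right) = \left(-23\right) \left(-1\right) = 23$)
$\sqrt{\left(\frac{690}{-1648} + \frac{1822}{2421}\right) + f} = \sqrt{\left(\frac{690}{-1648} + \frac{1822}{2421}\right) + 23} = \sqrt{\left(690 \left(- \frac{1}{1648}\right) + 1822 \cdot \frac{1}{2421}\right) + 23} = \sqrt{\left(- \frac{345}{824} + \frac{1822}{2421}\right) + 23} = \sqrt{\frac{666083}{1994904} + 23} = \sqrt{\frac{46548875}{1994904}} = \frac{5 \sqrt{103178374370}}{332484}$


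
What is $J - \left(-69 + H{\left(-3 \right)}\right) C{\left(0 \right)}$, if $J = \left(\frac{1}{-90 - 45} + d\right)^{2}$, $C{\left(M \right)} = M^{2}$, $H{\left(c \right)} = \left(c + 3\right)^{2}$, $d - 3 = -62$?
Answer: $\frac{63457156}{18225} \approx 3481.9$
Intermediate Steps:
$d = -59$ ($d = 3 - 62 = -59$)
$H{\left(c \right)} = \left(3 + c\right)^{2}$
$J = \frac{63457156}{18225}$ ($J = \left(\frac{1}{-90 - 45} - 59\right)^{2} = \left(\frac{1}{-135} - 59\right)^{2} = \left(- \frac{1}{135} - 59\right)^{2} = \left(- \frac{7966}{135}\right)^{2} = \frac{63457156}{18225} \approx 3481.9$)
$J - \left(-69 + H{\left(-3 \right)}\right) C{\left(0 \right)} = \frac{63457156}{18225} - \left(-69 + \left(3 - 3\right)^{2}\right) 0^{2} = \frac{63457156}{18225} - \left(-69 + 0^{2}\right) 0 = \frac{63457156}{18225} - \left(-69 + 0\right) 0 = \frac{63457156}{18225} - \left(-69\right) 0 = \frac{63457156}{18225} - 0 = \frac{63457156}{18225} + 0 = \frac{63457156}{18225}$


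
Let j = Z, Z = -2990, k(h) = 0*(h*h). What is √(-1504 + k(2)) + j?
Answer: -2990 + 4*I*√94 ≈ -2990.0 + 38.781*I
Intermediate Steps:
k(h) = 0 (k(h) = 0*h² = 0)
j = -2990
√(-1504 + k(2)) + j = √(-1504 + 0) - 2990 = √(-1504) - 2990 = 4*I*√94 - 2990 = -2990 + 4*I*√94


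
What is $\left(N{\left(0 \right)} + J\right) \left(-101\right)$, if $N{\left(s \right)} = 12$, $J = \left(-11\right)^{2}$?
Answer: $-13433$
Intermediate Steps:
$J = 121$
$\left(N{\left(0 \right)} + J\right) \left(-101\right) = \left(12 + 121\right) \left(-101\right) = 133 \left(-101\right) = -13433$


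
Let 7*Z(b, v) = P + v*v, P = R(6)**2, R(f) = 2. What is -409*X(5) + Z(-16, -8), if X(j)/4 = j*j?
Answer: -286232/7 ≈ -40890.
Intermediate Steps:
P = 4 (P = 2**2 = 4)
X(j) = 4*j**2 (X(j) = 4*(j*j) = 4*j**2)
Z(b, v) = 4/7 + v**2/7 (Z(b, v) = (4 + v*v)/7 = (4 + v**2)/7 = 4/7 + v**2/7)
-409*X(5) + Z(-16, -8) = -1636*5**2 + (4/7 + (1/7)*(-8)**2) = -1636*25 + (4/7 + (1/7)*64) = -409*100 + (4/7 + 64/7) = -40900 + 68/7 = -286232/7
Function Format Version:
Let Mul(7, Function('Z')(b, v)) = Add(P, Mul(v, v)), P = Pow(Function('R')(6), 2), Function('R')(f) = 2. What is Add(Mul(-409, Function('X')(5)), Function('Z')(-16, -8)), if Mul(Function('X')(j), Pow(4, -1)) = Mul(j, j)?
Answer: Rational(-286232, 7) ≈ -40890.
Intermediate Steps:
P = 4 (P = Pow(2, 2) = 4)
Function('X')(j) = Mul(4, Pow(j, 2)) (Function('X')(j) = Mul(4, Mul(j, j)) = Mul(4, Pow(j, 2)))
Function('Z')(b, v) = Add(Rational(4, 7), Mul(Rational(1, 7), Pow(v, 2))) (Function('Z')(b, v) = Mul(Rational(1, 7), Add(4, Mul(v, v))) = Mul(Rational(1, 7), Add(4, Pow(v, 2))) = Add(Rational(4, 7), Mul(Rational(1, 7), Pow(v, 2))))
Add(Mul(-409, Function('X')(5)), Function('Z')(-16, -8)) = Add(Mul(-409, Mul(4, Pow(5, 2))), Add(Rational(4, 7), Mul(Rational(1, 7), Pow(-8, 2)))) = Add(Mul(-409, Mul(4, 25)), Add(Rational(4, 7), Mul(Rational(1, 7), 64))) = Add(Mul(-409, 100), Add(Rational(4, 7), Rational(64, 7))) = Add(-40900, Rational(68, 7)) = Rational(-286232, 7)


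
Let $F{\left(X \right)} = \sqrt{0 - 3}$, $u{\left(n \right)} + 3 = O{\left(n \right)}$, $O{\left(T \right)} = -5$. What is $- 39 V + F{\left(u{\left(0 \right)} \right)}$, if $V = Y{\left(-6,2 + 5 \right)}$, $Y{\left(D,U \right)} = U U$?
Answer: $-1911 + i \sqrt{3} \approx -1911.0 + 1.732 i$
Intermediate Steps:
$u{\left(n \right)} = -8$ ($u{\left(n \right)} = -3 - 5 = -8$)
$F{\left(X \right)} = i \sqrt{3}$ ($F{\left(X \right)} = \sqrt{-3} = i \sqrt{3}$)
$Y{\left(D,U \right)} = U^{2}$
$V = 49$ ($V = \left(2 + 5\right)^{2} = 7^{2} = 49$)
$- 39 V + F{\left(u{\left(0 \right)} \right)} = \left(-39\right) 49 + i \sqrt{3} = -1911 + i \sqrt{3}$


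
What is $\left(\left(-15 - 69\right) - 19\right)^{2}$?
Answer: $10609$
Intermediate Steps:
$\left(\left(-15 - 69\right) - 19\right)^{2} = \left(-84 - 19\right)^{2} = \left(-103\right)^{2} = 10609$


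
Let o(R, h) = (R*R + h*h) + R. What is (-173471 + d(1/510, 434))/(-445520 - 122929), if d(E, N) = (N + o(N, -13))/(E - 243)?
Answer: 21594677989/70447316121 ≈ 0.30654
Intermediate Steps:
o(R, h) = R + R² + h² (o(R, h) = (R² + h²) + R = R + R² + h²)
d(E, N) = (169 + N² + 2*N)/(-243 + E) (d(E, N) = (N + (N + N² + (-13)²))/(E - 243) = (N + (N + N² + 169))/(-243 + E) = (N + (169 + N + N²))/(-243 + E) = (169 + N² + 2*N)/(-243 + E))
(-173471 + d(1/510, 434))/(-445520 - 122929) = (-173471 + (169 + 434² + 2*434)/(-243 + 1/510))/(-445520 - 122929) = (-173471 + (169 + 188356 + 868)/(-243 + 1/510))/(-568449) = (-173471 + 189393/(-123929/510))*(-1/568449) = (-173471 - 510/123929*189393)*(-1/568449) = (-173471 - 96590430/123929)*(-1/568449) = -21594677989/123929*(-1/568449) = 21594677989/70447316121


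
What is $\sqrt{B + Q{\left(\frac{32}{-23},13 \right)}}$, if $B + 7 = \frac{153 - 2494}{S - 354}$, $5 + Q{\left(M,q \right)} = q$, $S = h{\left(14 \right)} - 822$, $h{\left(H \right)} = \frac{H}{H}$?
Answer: $\frac{2 \sqrt{41313}}{235} \approx 1.7298$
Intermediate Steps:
$h{\left(H \right)} = 1$
$S = -821$ ($S = 1 - 822 = -821$)
$Q{\left(M,q \right)} = -5 + q$
$B = - \frac{5884}{1175}$ ($B = -7 + \frac{153 - 2494}{-821 - 354} = -7 - \frac{2341}{-1175} = -7 - - \frac{2341}{1175} = -7 + \frac{2341}{1175} = - \frac{5884}{1175} \approx -5.0077$)
$\sqrt{B + Q{\left(\frac{32}{-23},13 \right)}} = \sqrt{- \frac{5884}{1175} + \left(-5 + 13\right)} = \sqrt{- \frac{5884}{1175} + 8} = \sqrt{\frac{3516}{1175}} = \frac{2 \sqrt{41313}}{235}$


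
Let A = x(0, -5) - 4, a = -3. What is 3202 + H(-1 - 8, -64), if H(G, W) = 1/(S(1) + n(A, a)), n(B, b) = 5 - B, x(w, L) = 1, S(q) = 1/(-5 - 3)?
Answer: 201734/63 ≈ 3202.1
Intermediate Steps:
S(q) = -⅛ (S(q) = 1/(-8) = -⅛)
A = -3 (A = 1 - 4 = -3)
H(G, W) = 8/63 (H(G, W) = 1/(-⅛ + (5 - 1*(-3))) = 1/(-⅛ + (5 + 3)) = 1/(-⅛ + 8) = 1/(63/8) = 8/63)
3202 + H(-1 - 8, -64) = 3202 + 8/63 = 201734/63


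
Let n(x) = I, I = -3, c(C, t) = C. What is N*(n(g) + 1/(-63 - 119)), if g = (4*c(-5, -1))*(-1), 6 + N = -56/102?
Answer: 91349/4641 ≈ 19.683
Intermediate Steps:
N = -334/51 (N = -6 - 56/102 = -6 - 56*1/102 = -6 - 28/51 = -334/51 ≈ -6.5490)
g = 20 (g = (4*(-5))*(-1) = -20*(-1) = 20)
n(x) = -3
N*(n(g) + 1/(-63 - 119)) = -334*(-3 + 1/(-63 - 119))/51 = -334*(-3 + 1/(-182))/51 = -334*(-3 - 1/182)/51 = -334/51*(-547/182) = 91349/4641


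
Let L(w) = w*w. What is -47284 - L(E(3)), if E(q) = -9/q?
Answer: -47293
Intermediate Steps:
L(w) = w**2
-47284 - L(E(3)) = -47284 - (-9/3)**2 = -47284 - (-9*1/3)**2 = -47284 - 1*(-3)**2 = -47284 - 1*9 = -47284 - 9 = -47293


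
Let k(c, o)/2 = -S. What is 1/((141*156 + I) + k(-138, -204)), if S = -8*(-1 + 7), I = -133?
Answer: 1/21959 ≈ 4.5539e-5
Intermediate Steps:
S = -48 (S = -8*6 = -48)
k(c, o) = 96 (k(c, o) = 2*(-1*(-48)) = 2*48 = 96)
1/((141*156 + I) + k(-138, -204)) = 1/((141*156 - 133) + 96) = 1/((21996 - 133) + 96) = 1/(21863 + 96) = 1/21959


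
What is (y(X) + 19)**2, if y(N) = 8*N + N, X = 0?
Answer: 361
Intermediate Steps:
y(N) = 9*N
(y(X) + 19)**2 = (9*0 + 19)**2 = (0 + 19)**2 = 19**2 = 361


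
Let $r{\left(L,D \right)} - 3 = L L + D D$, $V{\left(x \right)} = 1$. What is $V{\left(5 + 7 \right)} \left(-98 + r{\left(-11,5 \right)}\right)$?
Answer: $51$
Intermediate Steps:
$r{\left(L,D \right)} = 3 + D^{2} + L^{2}$ ($r{\left(L,D \right)} = 3 + \left(L L + D D\right) = 3 + \left(L^{2} + D^{2}\right) = 3 + \left(D^{2} + L^{2}\right) = 3 + D^{2} + L^{2}$)
$V{\left(5 + 7 \right)} \left(-98 + r{\left(-11,5 \right)}\right) = 1 \left(-98 + \left(3 + 5^{2} + \left(-11\right)^{2}\right)\right) = 1 \left(-98 + \left(3 + 25 + 121\right)\right) = 1 \left(-98 + 149\right) = 1 \cdot 51 = 51$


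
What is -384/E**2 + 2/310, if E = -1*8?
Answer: -929/155 ≈ -5.9935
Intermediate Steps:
E = -8
-384/E**2 + 2/310 = -384/((-8)**2) + 2/310 = -384/64 + 2*(1/310) = -384*1/64 + 1/155 = -6 + 1/155 = -929/155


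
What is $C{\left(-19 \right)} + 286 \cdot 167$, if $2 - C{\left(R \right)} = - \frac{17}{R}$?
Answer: $\frac{907499}{19} \approx 47763.0$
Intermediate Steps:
$C{\left(R \right)} = 2 + \frac{17}{R}$ ($C{\left(R \right)} = 2 - - \frac{17}{R} = 2 + \frac{17}{R}$)
$C{\left(-19 \right)} + 286 \cdot 167 = \left(2 + \frac{17}{-19}\right) + 286 \cdot 167 = \left(2 + 17 \left(- \frac{1}{19}\right)\right) + 47762 = \left(2 - \frac{17}{19}\right) + 47762 = \frac{21}{19} + 47762 = \frac{907499}{19}$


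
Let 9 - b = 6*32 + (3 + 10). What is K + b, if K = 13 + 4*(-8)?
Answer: -215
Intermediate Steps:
b = -196 (b = 9 - (6*32 + (3 + 10)) = 9 - (192 + 13) = 9 - 1*205 = 9 - 205 = -196)
K = -19 (K = 13 - 32 = -19)
K + b = -19 - 196 = -215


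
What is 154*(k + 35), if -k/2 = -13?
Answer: 9394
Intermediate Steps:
k = 26 (k = -2*(-13) = 26)
154*(k + 35) = 154*(26 + 35) = 154*61 = 9394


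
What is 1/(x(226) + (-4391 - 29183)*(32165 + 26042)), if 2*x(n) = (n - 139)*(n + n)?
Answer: -1/1954222156 ≈ -5.1171e-10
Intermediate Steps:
x(n) = n*(-139 + n) (x(n) = ((n - 139)*(n + n))/2 = ((-139 + n)*(2*n))/2 = (2*n*(-139 + n))/2 = n*(-139 + n))
1/(x(226) + (-4391 - 29183)*(32165 + 26042)) = 1/(226*(-139 + 226) + (-4391 - 29183)*(32165 + 26042)) = 1/(226*87 - 33574*58207) = 1/(19662 - 1954241818) = 1/(-1954222156) = -1/1954222156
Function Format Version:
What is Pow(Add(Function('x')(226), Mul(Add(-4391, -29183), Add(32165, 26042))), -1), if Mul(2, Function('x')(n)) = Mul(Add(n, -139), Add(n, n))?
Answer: Rational(-1, 1954222156) ≈ -5.1171e-10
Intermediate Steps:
Function('x')(n) = Mul(n, Add(-139, n)) (Function('x')(n) = Mul(Rational(1, 2), Mul(Add(n, -139), Add(n, n))) = Mul(Rational(1, 2), Mul(Add(-139, n), Mul(2, n))) = Mul(Rational(1, 2), Mul(2, n, Add(-139, n))) = Mul(n, Add(-139, n)))
Pow(Add(Function('x')(226), Mul(Add(-4391, -29183), Add(32165, 26042))), -1) = Pow(Add(Mul(226, Add(-139, 226)), Mul(Add(-4391, -29183), Add(32165, 26042))), -1) = Pow(Add(Mul(226, 87), Mul(-33574, 58207)), -1) = Pow(Add(19662, -1954241818), -1) = Pow(-1954222156, -1) = Rational(-1, 1954222156)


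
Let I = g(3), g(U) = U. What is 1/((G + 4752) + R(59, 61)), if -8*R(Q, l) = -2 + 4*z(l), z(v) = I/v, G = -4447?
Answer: 244/74475 ≈ 0.0032763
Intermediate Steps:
I = 3
z(v) = 3/v
R(Q, l) = ¼ - 3/(2*l) (R(Q, l) = -(-2 + 4*(3/l))/8 = -(-2 + 12/l)/8 = ¼ - 3/(2*l))
1/((G + 4752) + R(59, 61)) = 1/((-4447 + 4752) + (¼)*(-6 + 61)/61) = 1/(305 + (¼)*(1/61)*55) = 1/(305 + 55/244) = 1/(74475/244) = 244/74475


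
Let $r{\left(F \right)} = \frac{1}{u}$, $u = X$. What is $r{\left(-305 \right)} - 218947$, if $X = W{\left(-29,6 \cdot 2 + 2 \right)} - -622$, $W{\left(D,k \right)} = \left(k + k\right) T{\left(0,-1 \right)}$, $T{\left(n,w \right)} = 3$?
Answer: $- \frac{154576581}{706} \approx -2.1895 \cdot 10^{5}$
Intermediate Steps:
$W{\left(D,k \right)} = 6 k$ ($W{\left(D,k \right)} = \left(k + k\right) 3 = 2 k 3 = 6 k$)
$X = 706$ ($X = 6 \left(6 \cdot 2 + 2\right) - -622 = 6 \left(12 + 2\right) + 622 = 6 \cdot 14 + 622 = 84 + 622 = 706$)
$u = 706$
$r{\left(F \right)} = \frac{1}{706}$
$r{\left(-305 \right)} - 218947 = \frac{1}{706} - 218947 = - \frac{154576581}{706}$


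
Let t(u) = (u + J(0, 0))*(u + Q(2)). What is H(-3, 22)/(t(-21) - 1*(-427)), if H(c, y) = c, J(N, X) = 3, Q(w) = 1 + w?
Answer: -3/751 ≈ -0.0039947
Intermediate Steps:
t(u) = (3 + u)² (t(u) = (u + 3)*(u + (1 + 2)) = (3 + u)*(u + 3) = (3 + u)*(3 + u) = (3 + u)²)
H(-3, 22)/(t(-21) - 1*(-427)) = -3/((9 + (-21)² + 6*(-21)) - 1*(-427)) = -3/((9 + 441 - 126) + 427) = -3/(324 + 427) = -3/751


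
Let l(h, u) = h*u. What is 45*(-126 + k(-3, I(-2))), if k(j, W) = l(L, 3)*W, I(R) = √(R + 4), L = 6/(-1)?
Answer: -5670 - 810*√2 ≈ -6815.5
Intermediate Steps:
L = -6 (L = 6*(-1) = -6)
I(R) = √(4 + R)
k(j, W) = -18*W (k(j, W) = (-6*3)*W = -18*W)
45*(-126 + k(-3, I(-2))) = 45*(-126 - 18*√(4 - 2)) = 45*(-126 - 18*√2) = -5670 - 810*√2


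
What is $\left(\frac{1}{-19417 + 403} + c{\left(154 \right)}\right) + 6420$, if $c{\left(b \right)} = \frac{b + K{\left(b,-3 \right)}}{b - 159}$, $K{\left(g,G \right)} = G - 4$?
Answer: $\frac{607554337}{95070} \approx 6390.6$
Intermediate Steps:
$K{\left(g,G \right)} = -4 + G$
$c{\left(b \right)} = \frac{-7 + b}{-159 + b}$ ($c{\left(b \right)} = \frac{b - 7}{b - 159} = \frac{b - 7}{-159 + b} = \frac{-7 + b}{-159 + b}$)
$\left(\frac{1}{-19417 + 403} + c{\left(154 \right)}\right) + 6420 = \left(\frac{1}{-19417 + 403} + \frac{-7 + 154}{-159 + 154}\right) + 6420 = \left(\frac{1}{-19014} + \frac{1}{-5} \cdot 147\right) + 6420 = \left(- \frac{1}{19014} - \frac{147}{5}\right) + 6420 = - \frac{2795063}{95070} + 6420 = \frac{607554337}{95070}$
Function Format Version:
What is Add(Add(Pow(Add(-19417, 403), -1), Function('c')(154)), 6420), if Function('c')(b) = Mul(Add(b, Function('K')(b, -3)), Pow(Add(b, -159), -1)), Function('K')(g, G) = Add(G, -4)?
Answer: Rational(607554337, 95070) ≈ 6390.6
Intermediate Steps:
Function('K')(g, G) = Add(-4, G)
Function('c')(b) = Mul(Pow(Add(-159, b), -1), Add(-7, b)) (Function('c')(b) = Mul(Add(b, Add(-4, -3)), Pow(Add(b, -159), -1)) = Mul(Add(b, -7), Pow(Add(-159, b), -1)) = Mul(Add(-7, b), Pow(Add(-159, b), -1)) = Mul(Pow(Add(-159, b), -1), Add(-7, b)))
Add(Add(Pow(Add(-19417, 403), -1), Function('c')(154)), 6420) = Add(Add(Pow(Add(-19417, 403), -1), Mul(Pow(Add(-159, 154), -1), Add(-7, 154))), 6420) = Add(Add(Pow(-19014, -1), Mul(Pow(-5, -1), 147)), 6420) = Add(Add(Rational(-1, 19014), Mul(Rational(-1, 5), 147)), 6420) = Add(Add(Rational(-1, 19014), Rational(-147, 5)), 6420) = Add(Rational(-2795063, 95070), 6420) = Rational(607554337, 95070)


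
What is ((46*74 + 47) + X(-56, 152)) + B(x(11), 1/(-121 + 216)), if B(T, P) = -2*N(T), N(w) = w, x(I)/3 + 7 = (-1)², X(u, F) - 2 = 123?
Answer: 3612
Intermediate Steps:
X(u, F) = 125 (X(u, F) = 2 + 123 = 125)
x(I) = -18 (x(I) = -21 + 3*(-1)² = -21 + 3*1 = -21 + 3 = -18)
B(T, P) = -2*T
((46*74 + 47) + X(-56, 152)) + B(x(11), 1/(-121 + 216)) = ((46*74 + 47) + 125) - 2*(-18) = ((3404 + 47) + 125) + 36 = (3451 + 125) + 36 = 3576 + 36 = 3612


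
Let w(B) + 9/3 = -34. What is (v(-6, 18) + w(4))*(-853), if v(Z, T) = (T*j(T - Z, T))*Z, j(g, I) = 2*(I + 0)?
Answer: 3348025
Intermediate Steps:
w(B) = -37 (w(B) = -3 - 34 = -37)
j(g, I) = 2*I
v(Z, T) = 2*Z*T² (v(Z, T) = (T*(2*T))*Z = (2*T²)*Z = 2*Z*T²)
(v(-6, 18) + w(4))*(-853) = (2*(-6)*18² - 37)*(-853) = (2*(-6)*324 - 37)*(-853) = (-3888 - 37)*(-853) = -3925*(-853) = 3348025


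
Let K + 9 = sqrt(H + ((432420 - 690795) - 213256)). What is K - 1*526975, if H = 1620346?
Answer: -526984 + 3*sqrt(127635) ≈ -5.2591e+5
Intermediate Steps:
K = -9 + 3*sqrt(127635) (K = -9 + sqrt(1620346 + ((432420 - 690795) - 213256)) = -9 + sqrt(1620346 + (-258375 - 213256)) = -9 + sqrt(1620346 - 471631) = -9 + sqrt(1148715) = -9 + 3*sqrt(127635) ≈ 1062.8)
K - 1*526975 = (-9 + 3*sqrt(127635)) - 1*526975 = (-9 + 3*sqrt(127635)) - 526975 = -526984 + 3*sqrt(127635)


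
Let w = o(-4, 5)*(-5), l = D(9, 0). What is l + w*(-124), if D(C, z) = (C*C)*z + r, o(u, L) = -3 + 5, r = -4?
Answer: 1236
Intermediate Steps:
o(u, L) = 2
D(C, z) = -4 + z*C**2 (D(C, z) = (C*C)*z - 4 = C**2*z - 4 = z*C**2 - 4 = -4 + z*C**2)
l = -4 (l = -4 + 0*9**2 = -4 + 0*81 = -4 + 0 = -4)
w = -10 (w = 2*(-5) = -10)
l + w*(-124) = -4 - 10*(-124) = -4 + 1240 = 1236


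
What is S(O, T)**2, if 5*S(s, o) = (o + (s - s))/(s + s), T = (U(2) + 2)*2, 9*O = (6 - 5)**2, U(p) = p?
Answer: 1296/25 ≈ 51.840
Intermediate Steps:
O = 1/9 (O = (6 - 5)**2/9 = (1/9)*1**2 = (1/9)*1 = 1/9 ≈ 0.11111)
T = 8 (T = (2 + 2)*2 = 4*2 = 8)
S(s, o) = o/(10*s) (S(s, o) = ((o + (s - s))/(s + s))/5 = ((o + 0)/((2*s)))/5 = (o*(1/(2*s)))/5 = (o/(2*s))/5 = o/(10*s))
S(O, T)**2 = ((1/10)*8/(1/9))**2 = ((1/10)*8*9)**2 = (36/5)**2 = 1296/25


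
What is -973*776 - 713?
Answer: -755761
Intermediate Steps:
-973*776 - 713 = -755048 - 713 = -755761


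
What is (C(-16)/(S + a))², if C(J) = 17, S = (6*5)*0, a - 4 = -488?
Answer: 289/234256 ≈ 0.0012337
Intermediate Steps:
a = -484 (a = 4 - 488 = -484)
S = 0 (S = 30*0 = 0)
(C(-16)/(S + a))² = (17/(0 - 484))² = (17/(-484))² = (17*(-1/484))² = (-17/484)² = 289/234256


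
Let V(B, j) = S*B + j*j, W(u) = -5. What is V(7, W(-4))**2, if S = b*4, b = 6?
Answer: 37249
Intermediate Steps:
S = 24 (S = 6*4 = 24)
V(B, j) = j**2 + 24*B (V(B, j) = 24*B + j*j = 24*B + j**2 = j**2 + 24*B)
V(7, W(-4))**2 = ((-5)**2 + 24*7)**2 = (25 + 168)**2 = 193**2 = 37249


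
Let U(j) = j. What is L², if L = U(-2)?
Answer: 4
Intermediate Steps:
L = -2
L² = (-2)² = 4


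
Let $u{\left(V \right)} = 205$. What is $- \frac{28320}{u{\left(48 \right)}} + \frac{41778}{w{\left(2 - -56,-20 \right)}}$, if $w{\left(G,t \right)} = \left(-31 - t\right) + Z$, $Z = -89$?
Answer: $- \frac{1139649}{2050} \approx -555.93$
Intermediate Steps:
$w{\left(G,t \right)} = -120 - t$ ($w{\left(G,t \right)} = \left(-31 - t\right) - 89 = -120 - t$)
$- \frac{28320}{u{\left(48 \right)}} + \frac{41778}{w{\left(2 - -56,-20 \right)}} = - \frac{28320}{205} + \frac{41778}{-120 - -20} = \left(-28320\right) \frac{1}{205} + \frac{41778}{-120 + 20} = - \frac{5664}{41} + \frac{41778}{-100} = - \frac{5664}{41} + 41778 \left(- \frac{1}{100}\right) = - \frac{5664}{41} - \frac{20889}{50} = - \frac{1139649}{2050}$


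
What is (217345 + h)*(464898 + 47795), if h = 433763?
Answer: 333818513844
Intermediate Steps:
(217345 + h)*(464898 + 47795) = (217345 + 433763)*(464898 + 47795) = 651108*512693 = 333818513844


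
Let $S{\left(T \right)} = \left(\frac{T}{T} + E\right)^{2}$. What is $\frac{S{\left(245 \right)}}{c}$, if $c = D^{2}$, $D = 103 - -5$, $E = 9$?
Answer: $\frac{25}{2916} \approx 0.0085734$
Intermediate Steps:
$D = 108$ ($D = 103 + 5 = 108$)
$S{\left(T \right)} = 100$ ($S{\left(T \right)} = \left(\frac{T}{T} + 9\right)^{2} = \left(1 + 9\right)^{2} = 10^{2} = 100$)
$c = 11664$ ($c = 108^{2} = 11664$)
$\frac{S{\left(245 \right)}}{c} = \frac{100}{11664} = 100 \cdot \frac{1}{11664} = \frac{25}{2916}$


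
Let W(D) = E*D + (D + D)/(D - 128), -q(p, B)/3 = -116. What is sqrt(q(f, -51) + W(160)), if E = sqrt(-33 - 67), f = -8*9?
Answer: sqrt(358 + 1600*I) ≈ 31.603 + 25.314*I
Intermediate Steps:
f = -72
q(p, B) = 348 (q(p, B) = -3*(-116) = 348)
E = 10*I (E = sqrt(-100) = 10*I ≈ 10.0*I)
W(D) = 2*D/(-128 + D) + 10*I*D (W(D) = (10*I)*D + (D + D)/(D - 128) = 10*I*D + (2*D)/(-128 + D) = 10*I*D + 2*D/(-128 + D) = 2*D/(-128 + D) + 10*I*D)
sqrt(q(f, -51) + W(160)) = sqrt(348 + 2*160*(1 - 640*I + 5*I*160)/(-128 + 160)) = sqrt(348 + 2*160*(1 - 640*I + 800*I)/32) = sqrt(348 + 2*160*(1/32)*(1 + 160*I)) = sqrt(348 + (10 + 1600*I)) = sqrt(358 + 1600*I)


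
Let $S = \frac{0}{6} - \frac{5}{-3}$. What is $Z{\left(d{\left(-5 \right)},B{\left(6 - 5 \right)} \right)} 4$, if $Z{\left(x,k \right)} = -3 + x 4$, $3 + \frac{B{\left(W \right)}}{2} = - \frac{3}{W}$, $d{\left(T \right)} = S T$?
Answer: $- \frac{436}{3} \approx -145.33$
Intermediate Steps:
$S = \frac{5}{3}$ ($S = 0 \cdot \frac{1}{6} - - \frac{5}{3} = 0 + \frac{5}{3} = \frac{5}{3} \approx 1.6667$)
$d{\left(T \right)} = \frac{5 T}{3}$
$B{\left(W \right)} = -6 - \frac{6}{W}$ ($B{\left(W \right)} = -6 + 2 \left(- \frac{3}{W}\right) = -6 - \frac{6}{W}$)
$Z{\left(x,k \right)} = -3 + 4 x$
$Z{\left(d{\left(-5 \right)},B{\left(6 - 5 \right)} \right)} 4 = \left(-3 + 4 \cdot \frac{5}{3} \left(-5\right)\right) 4 = \left(-3 + 4 \left(- \frac{25}{3}\right)\right) 4 = \left(-3 - \frac{100}{3}\right) 4 = \left(- \frac{109}{3}\right) 4 = - \frac{436}{3}$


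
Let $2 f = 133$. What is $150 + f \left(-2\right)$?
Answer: $17$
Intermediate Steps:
$f = \frac{133}{2}$ ($f = \frac{1}{2} \cdot 133 = \frac{133}{2} \approx 66.5$)
$150 + f \left(-2\right) = 150 + \frac{133}{2} \left(-2\right) = 150 - 133 = 17$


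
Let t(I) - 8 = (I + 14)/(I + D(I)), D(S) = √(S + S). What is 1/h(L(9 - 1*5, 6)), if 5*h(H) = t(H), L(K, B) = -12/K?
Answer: 435/553 + 55*I*√6/553 ≈ 0.78662 + 0.24362*I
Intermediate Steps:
D(S) = √2*√S (D(S) = √(2*S) = √2*√S)
t(I) = 8 + (14 + I)/(I + √2*√I) (t(I) = 8 + (I + 14)/(I + √2*√I) = 8 + (14 + I)/(I + √2*√I))
h(H) = (14 + 9*H + 8*√2*√H)/(5*(H + √2*√H)) (h(H) = ((14 + 9*H + 8*√2*√H)/(H + √2*√H))/5 = (14 + 9*H + 8*√2*√H)/(5*(H + √2*√H)))
1/h(L(9 - 1*5, 6)) = 1/((14 + 9*(-12/(9 - 1*5)) + 8*√2*√(-12/(9 - 1*5)))/(5*(-12/(9 - 1*5) + √2*√(-12/(9 - 1*5))))) = 1/((14 + 9*(-12/(9 - 5)) + 8*√2*√(-12/(9 - 5)))/(5*(-12/(9 - 5) + √2*√(-12/(9 - 5))))) = 1/((14 + 9*(-12/4) + 8*√2*√(-12/4))/(5*(-12/4 + √2*√(-12/4)))) = 1/((14 + 9*(-12*¼) + 8*√2*√(-12*¼))/(5*(-12*¼ + √2*√(-12*¼)))) = 1/((14 + 9*(-3) + 8*√2*√(-3))/(5*(-3 + √2*√(-3)))) = 1/((14 - 27 + 8*√2*(I*√3))/(5*(-3 + √2*(I*√3)))) = 1/((14 - 27 + 8*I*√6)/(5*(-3 + I*√6))) = 1/((-13 + 8*I*√6)/(5*(-3 + I*√6))) = 5*(-3 + I*√6)/(-13 + 8*I*√6)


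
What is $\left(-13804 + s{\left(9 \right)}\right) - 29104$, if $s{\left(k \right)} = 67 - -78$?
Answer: $-42763$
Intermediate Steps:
$s{\left(k \right)} = 145$ ($s{\left(k \right)} = 67 + 78 = 145$)
$\left(-13804 + s{\left(9 \right)}\right) - 29104 = \left(-13804 + 145\right) - 29104 = -13659 - 29104 = -42763$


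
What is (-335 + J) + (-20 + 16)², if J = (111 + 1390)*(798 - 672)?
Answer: 188807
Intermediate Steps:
J = 189126 (J = 1501*126 = 189126)
(-335 + J) + (-20 + 16)² = (-335 + 189126) + (-20 + 16)² = 188791 + (-4)² = 188791 + 16 = 188807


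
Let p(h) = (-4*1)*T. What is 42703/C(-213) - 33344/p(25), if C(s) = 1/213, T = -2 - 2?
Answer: 9093655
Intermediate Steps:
T = -4
C(s) = 1/213
p(h) = 16 (p(h) = -4*1*(-4) = -4*(-4) = 16)
42703/C(-213) - 33344/p(25) = 42703/(1/213) - 33344/16 = 42703*213 - 33344*1/16 = 9095739 - 2084 = 9093655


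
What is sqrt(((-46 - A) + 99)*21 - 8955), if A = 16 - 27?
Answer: I*sqrt(7611) ≈ 87.241*I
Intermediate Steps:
A = -11
sqrt(((-46 - A) + 99)*21 - 8955) = sqrt(((-46 - 1*(-11)) + 99)*21 - 8955) = sqrt(((-46 + 11) + 99)*21 - 8955) = sqrt((-35 + 99)*21 - 8955) = sqrt(64*21 - 8955) = sqrt(1344 - 8955) = sqrt(-7611) = I*sqrt(7611)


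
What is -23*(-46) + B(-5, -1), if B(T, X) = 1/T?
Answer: 5289/5 ≈ 1057.8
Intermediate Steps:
-23*(-46) + B(-5, -1) = -23*(-46) + 1/(-5) = 1058 - ⅕ = 5289/5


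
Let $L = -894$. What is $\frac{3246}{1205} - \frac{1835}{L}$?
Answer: $\frac{5113099}{1077270} \approx 4.7463$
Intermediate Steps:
$\frac{3246}{1205} - \frac{1835}{L} = \frac{3246}{1205} - \frac{1835}{-894} = 3246 \cdot \frac{1}{1205} - - \frac{1835}{894} = \frac{3246}{1205} + \frac{1835}{894} = \frac{5113099}{1077270}$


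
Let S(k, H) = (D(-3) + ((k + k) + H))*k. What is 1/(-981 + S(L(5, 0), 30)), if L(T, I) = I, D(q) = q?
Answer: -1/981 ≈ -0.0010194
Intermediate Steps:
S(k, H) = k*(-3 + H + 2*k) (S(k, H) = (-3 + ((k + k) + H))*k = (-3 + (2*k + H))*k = (-3 + (H + 2*k))*k = (-3 + H + 2*k)*k = k*(-3 + H + 2*k))
1/(-981 + S(L(5, 0), 30)) = 1/(-981 + 0*(-3 + 30 + 2*0)) = 1/(-981 + 0*(-3 + 30 + 0)) = 1/(-981 + 0*27) = 1/(-981 + 0) = 1/(-981) = -1/981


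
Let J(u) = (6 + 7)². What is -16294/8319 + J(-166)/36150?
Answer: -195874063/100243950 ≈ -1.9540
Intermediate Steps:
J(u) = 169 (J(u) = 13² = 169)
-16294/8319 + J(-166)/36150 = -16294/8319 + 169/36150 = -195874063/100243950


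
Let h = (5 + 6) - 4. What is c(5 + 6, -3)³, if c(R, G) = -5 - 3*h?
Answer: -17576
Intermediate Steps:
h = 7 (h = 11 - 4 = 7)
c(R, G) = -26 (c(R, G) = -5 - 3*7 = -5 - 21 = -26)
c(5 + 6, -3)³ = (-26)³ = -17576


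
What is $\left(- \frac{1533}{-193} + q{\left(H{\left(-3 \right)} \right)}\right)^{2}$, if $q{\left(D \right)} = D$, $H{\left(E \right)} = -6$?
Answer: $\frac{140625}{37249} \approx 3.7753$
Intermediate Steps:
$\left(- \frac{1533}{-193} + q{\left(H{\left(-3 \right)} \right)}\right)^{2} = \left(- \frac{1533}{-193} - 6\right)^{2} = \left(\left(-1533\right) \left(- \frac{1}{193}\right) - 6\right)^{2} = \left(\frac{1533}{193} - 6\right)^{2} = \left(\frac{375}{193}\right)^{2} = \frac{140625}{37249}$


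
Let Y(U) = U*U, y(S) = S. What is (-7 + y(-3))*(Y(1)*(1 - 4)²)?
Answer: -90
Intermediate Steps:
Y(U) = U²
(-7 + y(-3))*(Y(1)*(1 - 4)²) = (-7 - 3)*(1²*(1 - 4)²) = -10*(-3)² = -10*9 = -90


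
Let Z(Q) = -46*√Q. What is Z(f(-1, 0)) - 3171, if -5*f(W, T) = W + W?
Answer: -3171 - 46*√10/5 ≈ -3200.1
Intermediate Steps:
f(W, T) = -2*W/5 (f(W, T) = -(W + W)/5 = -2*W/5)
Z(f(-1, 0)) - 3171 = -46*√10/5 - 3171 = -3171 - 46*√10/5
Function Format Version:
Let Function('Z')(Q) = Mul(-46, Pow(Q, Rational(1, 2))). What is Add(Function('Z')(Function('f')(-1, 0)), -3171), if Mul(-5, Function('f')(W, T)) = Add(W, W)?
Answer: Add(-3171, Mul(Rational(-46, 5), Pow(10, Rational(1, 2)))) ≈ -3200.1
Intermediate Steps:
Function('f')(W, T) = Mul(Rational(-2, 5), W) (Function('f')(W, T) = Mul(Rational(-1, 5), Add(W, W)) = Mul(Rational(-1, 5), Mul(2, W)) = Mul(Rational(-2, 5), W))
Add(Function('Z')(Function('f')(-1, 0)), -3171) = Add(Mul(-46, Pow(Mul(Rational(-2, 5), -1), Rational(1, 2))), -3171) = Add(Mul(-46, Pow(Rational(2, 5), Rational(1, 2))), -3171) = Add(Mul(-46, Mul(Rational(1, 5), Pow(10, Rational(1, 2)))), -3171) = Add(Mul(Rational(-46, 5), Pow(10, Rational(1, 2))), -3171) = Add(-3171, Mul(Rational(-46, 5), Pow(10, Rational(1, 2))))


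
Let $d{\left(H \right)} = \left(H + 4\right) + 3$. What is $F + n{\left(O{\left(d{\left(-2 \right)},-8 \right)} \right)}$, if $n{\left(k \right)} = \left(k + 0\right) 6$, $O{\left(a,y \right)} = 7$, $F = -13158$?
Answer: $-13116$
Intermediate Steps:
$d{\left(H \right)} = 7 + H$ ($d{\left(H \right)} = \left(4 + H\right) + 3 = 7 + H$)
$n{\left(k \right)} = 6 k$ ($n{\left(k \right)} = k 6 = 6 k$)
$F + n{\left(O{\left(d{\left(-2 \right)},-8 \right)} \right)} = -13158 + 6 \cdot 7 = -13158 + 42 = -13116$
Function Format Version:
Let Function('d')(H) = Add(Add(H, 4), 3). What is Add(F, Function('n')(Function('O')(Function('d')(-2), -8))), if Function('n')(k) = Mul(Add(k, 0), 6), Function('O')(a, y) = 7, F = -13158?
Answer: -13116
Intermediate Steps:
Function('d')(H) = Add(7, H) (Function('d')(H) = Add(Add(4, H), 3) = Add(7, H))
Function('n')(k) = Mul(6, k) (Function('n')(k) = Mul(k, 6) = Mul(6, k))
Add(F, Function('n')(Function('O')(Function('d')(-2), -8))) = Add(-13158, Mul(6, 7)) = Add(-13158, 42) = -13116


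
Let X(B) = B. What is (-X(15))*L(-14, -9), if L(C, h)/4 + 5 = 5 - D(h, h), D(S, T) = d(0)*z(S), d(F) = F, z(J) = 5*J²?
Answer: 0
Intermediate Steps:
D(S, T) = 0 (D(S, T) = 0*(5*S²) = 0)
L(C, h) = 0 (L(C, h) = -20 + 4*(5 - 1*0) = -20 + 4*(5 + 0) = -20 + 4*5 = -20 + 20 = 0)
(-X(15))*L(-14, -9) = -1*15*0 = -15*0 = 0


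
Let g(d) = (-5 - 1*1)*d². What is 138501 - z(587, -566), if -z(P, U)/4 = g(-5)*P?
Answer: -213699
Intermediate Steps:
g(d) = -6*d² (g(d) = (-5 - 1)*d² = -6*d²)
z(P, U) = 600*P (z(P, U) = -4*(-6*(-5)²)*P = -4*(-6*25)*P = -(-600)*P = 600*P)
138501 - z(587, -566) = 138501 - 600*587 = 138501 - 1*352200 = 138501 - 352200 = -213699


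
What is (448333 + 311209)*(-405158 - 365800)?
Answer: -585574981236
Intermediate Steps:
(448333 + 311209)*(-405158 - 365800) = 759542*(-770958) = -585574981236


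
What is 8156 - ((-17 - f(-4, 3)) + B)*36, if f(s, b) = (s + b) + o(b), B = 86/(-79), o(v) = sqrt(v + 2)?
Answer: 692924/79 + 36*sqrt(5) ≈ 8851.7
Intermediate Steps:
o(v) = sqrt(2 + v)
B = -86/79 (B = 86*(-1/79) = -86/79 ≈ -1.0886)
f(s, b) = b + s + sqrt(2 + b) (f(s, b) = (s + b) + sqrt(2 + b) = (b + s) + sqrt(2 + b) = b + s + sqrt(2 + b))
8156 - ((-17 - f(-4, 3)) + B)*36 = 8156 - ((-17 - (3 - 4 + sqrt(2 + 3))) - 86/79)*36 = 8156 - ((-17 - (3 - 4 + sqrt(5))) - 86/79)*36 = 8156 - ((-17 - (-1 + sqrt(5))) - 86/79)*36 = 8156 - ((-17 + (1 - sqrt(5))) - 86/79)*36 = 8156 - ((-16 - sqrt(5)) - 86/79)*36 = 8156 - (-1350/79 - sqrt(5))*36 = 8156 - (-48600/79 - 36*sqrt(5)) = 8156 + (48600/79 + 36*sqrt(5)) = 692924/79 + 36*sqrt(5)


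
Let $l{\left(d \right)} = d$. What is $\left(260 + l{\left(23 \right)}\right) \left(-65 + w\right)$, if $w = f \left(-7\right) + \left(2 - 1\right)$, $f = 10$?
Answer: $-37922$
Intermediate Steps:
$w = -69$ ($w = 10 \left(-7\right) + \left(2 - 1\right) = -70 + \left(2 - 1\right) = -70 + 1 = -69$)
$\left(260 + l{\left(23 \right)}\right) \left(-65 + w\right) = \left(260 + 23\right) \left(-65 - 69\right) = 283 \left(-134\right) = -37922$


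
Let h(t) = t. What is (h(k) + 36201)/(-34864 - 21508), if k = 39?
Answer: -9060/14093 ≈ -0.64287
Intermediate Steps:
(h(k) + 36201)/(-34864 - 21508) = (39 + 36201)/(-34864 - 21508) = 36240/(-56372) = 36240*(-1/56372) = -9060/14093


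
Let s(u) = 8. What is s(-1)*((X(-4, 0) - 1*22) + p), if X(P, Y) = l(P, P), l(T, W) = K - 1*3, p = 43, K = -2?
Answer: 128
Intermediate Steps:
l(T, W) = -5 (l(T, W) = -2 - 1*3 = -2 - 3 = -5)
X(P, Y) = -5
s(-1)*((X(-4, 0) - 1*22) + p) = 8*((-5 - 1*22) + 43) = 8*((-5 - 22) + 43) = 8*(-27 + 43) = 8*16 = 128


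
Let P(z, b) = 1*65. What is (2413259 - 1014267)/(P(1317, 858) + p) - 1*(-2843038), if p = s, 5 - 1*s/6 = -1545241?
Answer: 26359344780550/9271541 ≈ 2.8430e+6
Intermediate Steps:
P(z, b) = 65
s = 9271476 (s = 30 - 6*(-1545241) = 30 + 9271446 = 9271476)
p = 9271476
(2413259 - 1014267)/(P(1317, 858) + p) - 1*(-2843038) = (2413259 - 1014267)/(65 + 9271476) - 1*(-2843038) = 1398992/9271541 + 2843038 = 26359344780550/9271541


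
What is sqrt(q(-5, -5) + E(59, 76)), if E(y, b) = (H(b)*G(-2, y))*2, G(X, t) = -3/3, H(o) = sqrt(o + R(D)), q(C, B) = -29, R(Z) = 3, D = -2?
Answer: sqrt(-29 - 2*sqrt(79)) ≈ 6.8393*I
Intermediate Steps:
H(o) = sqrt(3 + o) (H(o) = sqrt(o + 3) = sqrt(3 + o))
G(X, t) = -1 (G(X, t) = -3*1/3 = -1)
E(y, b) = -2*sqrt(3 + b) (E(y, b) = (sqrt(3 + b)*(-1))*2 = -sqrt(3 + b)*2 = -2*sqrt(3 + b))
sqrt(q(-5, -5) + E(59, 76)) = sqrt(-29 - 2*sqrt(3 + 76)) = sqrt(-29 - 2*sqrt(79))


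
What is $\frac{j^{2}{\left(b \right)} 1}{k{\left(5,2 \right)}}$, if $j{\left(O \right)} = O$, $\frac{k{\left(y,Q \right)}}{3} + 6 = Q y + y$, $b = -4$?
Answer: $\frac{16}{27} \approx 0.59259$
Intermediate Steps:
$k{\left(y,Q \right)} = -18 + 3 y + 3 Q y$ ($k{\left(y,Q \right)} = -18 + 3 \left(Q y + y\right) = -18 + 3 \left(y + Q y\right) = -18 + \left(3 y + 3 Q y\right) = -18 + 3 y + 3 Q y$)
$\frac{j^{2}{\left(b \right)} 1}{k{\left(5,2 \right)}} = \frac{\left(-4\right)^{2} \cdot 1}{-18 + 3 \cdot 5 + 3 \cdot 2 \cdot 5} = \frac{16 \cdot 1}{-18 + 15 + 30} = \frac{16}{27}$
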